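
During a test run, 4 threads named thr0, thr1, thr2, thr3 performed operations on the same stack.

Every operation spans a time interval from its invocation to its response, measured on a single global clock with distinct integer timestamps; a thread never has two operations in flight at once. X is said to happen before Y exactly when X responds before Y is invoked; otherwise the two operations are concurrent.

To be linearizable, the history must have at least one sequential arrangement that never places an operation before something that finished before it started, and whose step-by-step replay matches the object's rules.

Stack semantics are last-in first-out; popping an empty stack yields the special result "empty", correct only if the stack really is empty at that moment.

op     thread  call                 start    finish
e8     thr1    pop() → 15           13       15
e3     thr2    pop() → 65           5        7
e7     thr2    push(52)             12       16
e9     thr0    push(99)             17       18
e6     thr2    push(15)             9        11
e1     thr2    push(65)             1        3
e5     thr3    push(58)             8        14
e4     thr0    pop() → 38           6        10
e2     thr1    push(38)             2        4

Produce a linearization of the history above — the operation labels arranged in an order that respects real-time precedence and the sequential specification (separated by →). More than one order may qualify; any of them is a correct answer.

e1 → e2 → e4 → e3 → e5 → e6 → e8 → e7 → e9

after step 1 (e1 push(65)): stack <65>
after step 2 (e2 push(38)): stack <65,38>
after step 3 (e4 pop() → 38): stack <65>
after step 4 (e3 pop() → 65): stack <>
after step 5 (e5 push(58)): stack <58>
after step 6 (e6 push(15)): stack <58,15>
after step 7 (e8 pop() → 15): stack <58>
after step 8 (e7 push(52)): stack <58,52>
after step 9 (e9 push(99)): stack <58,52,99>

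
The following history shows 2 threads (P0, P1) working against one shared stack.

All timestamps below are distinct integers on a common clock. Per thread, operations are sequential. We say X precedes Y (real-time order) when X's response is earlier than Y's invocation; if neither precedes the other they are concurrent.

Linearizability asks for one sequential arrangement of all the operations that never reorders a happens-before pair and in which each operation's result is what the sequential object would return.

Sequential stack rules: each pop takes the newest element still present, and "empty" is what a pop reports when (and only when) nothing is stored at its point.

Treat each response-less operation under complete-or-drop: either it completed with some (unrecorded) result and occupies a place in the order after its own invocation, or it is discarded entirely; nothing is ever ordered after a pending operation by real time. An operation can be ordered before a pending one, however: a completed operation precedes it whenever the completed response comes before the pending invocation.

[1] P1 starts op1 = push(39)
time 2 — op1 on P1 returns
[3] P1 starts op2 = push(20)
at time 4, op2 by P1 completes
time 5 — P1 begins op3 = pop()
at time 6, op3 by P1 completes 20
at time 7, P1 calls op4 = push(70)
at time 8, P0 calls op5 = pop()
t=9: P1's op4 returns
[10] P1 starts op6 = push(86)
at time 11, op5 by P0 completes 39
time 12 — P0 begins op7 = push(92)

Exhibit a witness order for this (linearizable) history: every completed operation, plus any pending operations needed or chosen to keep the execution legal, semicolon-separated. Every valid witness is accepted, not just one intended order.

op1; op2; op3; op5; op4

after step 1 (op1 push(39)): stack <39>
after step 2 (op2 push(20)): stack <39,20>
after step 3 (op3 pop() → 20): stack <39>
after step 4 (op5 pop() → 39): stack <>
after step 5 (op4 push(70)): stack <70>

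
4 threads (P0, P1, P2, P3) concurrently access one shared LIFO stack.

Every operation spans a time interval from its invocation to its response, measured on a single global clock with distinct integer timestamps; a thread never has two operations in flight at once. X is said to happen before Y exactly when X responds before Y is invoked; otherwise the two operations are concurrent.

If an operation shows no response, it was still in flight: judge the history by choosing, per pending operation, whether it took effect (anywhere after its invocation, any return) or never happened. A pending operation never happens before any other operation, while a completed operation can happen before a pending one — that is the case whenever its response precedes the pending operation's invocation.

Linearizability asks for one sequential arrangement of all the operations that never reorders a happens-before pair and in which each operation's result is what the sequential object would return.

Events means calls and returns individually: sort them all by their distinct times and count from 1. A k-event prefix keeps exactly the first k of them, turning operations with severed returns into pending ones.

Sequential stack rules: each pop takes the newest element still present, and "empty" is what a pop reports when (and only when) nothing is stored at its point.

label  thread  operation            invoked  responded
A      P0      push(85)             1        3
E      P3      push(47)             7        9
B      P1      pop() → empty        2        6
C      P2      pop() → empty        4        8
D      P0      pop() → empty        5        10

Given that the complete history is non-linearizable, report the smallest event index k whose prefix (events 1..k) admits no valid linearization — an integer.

events 1..9 are linearizable; a witness order is A, D, B, C, E:
after step 1 (A push(85)): stack <85>
after step 2 (D pop() (pending, included)): stack <>
after step 3 (B pop() → empty): stack <>
after step 4 (C pop() → empty): stack <>
after step 5 (E push(47)): stack <47>
at event 10 (D's time-10 response) nothing linearizes any more
one such order, A, B, C, D, E, breaks at step 2 where B pop() → empty is illegal
one such order, A, B, C, E, D, breaks at step 2 where B pop() → empty is illegal

10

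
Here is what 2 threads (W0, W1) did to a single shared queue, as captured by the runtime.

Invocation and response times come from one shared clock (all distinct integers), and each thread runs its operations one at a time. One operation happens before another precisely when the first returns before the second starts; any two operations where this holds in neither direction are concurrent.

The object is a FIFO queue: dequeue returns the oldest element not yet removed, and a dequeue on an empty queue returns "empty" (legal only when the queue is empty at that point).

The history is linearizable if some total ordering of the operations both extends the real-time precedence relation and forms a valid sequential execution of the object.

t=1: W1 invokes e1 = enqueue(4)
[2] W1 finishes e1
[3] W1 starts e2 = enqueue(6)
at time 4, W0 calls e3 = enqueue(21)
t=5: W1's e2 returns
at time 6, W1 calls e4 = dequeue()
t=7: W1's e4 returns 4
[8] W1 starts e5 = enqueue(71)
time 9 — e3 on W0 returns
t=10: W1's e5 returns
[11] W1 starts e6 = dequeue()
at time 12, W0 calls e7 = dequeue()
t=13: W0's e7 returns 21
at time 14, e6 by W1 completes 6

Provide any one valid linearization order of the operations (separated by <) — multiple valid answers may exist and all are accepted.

e1 < e2 < e3 < e4 < e5 < e6 < e7

after step 1 (e1 enqueue(4)): queue <4>
after step 2 (e2 enqueue(6)): queue <4,6>
after step 3 (e3 enqueue(21)): queue <4,6,21>
after step 4 (e4 dequeue() → 4): queue <6,21>
after step 5 (e5 enqueue(71)): queue <6,21,71>
after step 6 (e6 dequeue() → 6): queue <21,71>
after step 7 (e7 dequeue() → 21): queue <71>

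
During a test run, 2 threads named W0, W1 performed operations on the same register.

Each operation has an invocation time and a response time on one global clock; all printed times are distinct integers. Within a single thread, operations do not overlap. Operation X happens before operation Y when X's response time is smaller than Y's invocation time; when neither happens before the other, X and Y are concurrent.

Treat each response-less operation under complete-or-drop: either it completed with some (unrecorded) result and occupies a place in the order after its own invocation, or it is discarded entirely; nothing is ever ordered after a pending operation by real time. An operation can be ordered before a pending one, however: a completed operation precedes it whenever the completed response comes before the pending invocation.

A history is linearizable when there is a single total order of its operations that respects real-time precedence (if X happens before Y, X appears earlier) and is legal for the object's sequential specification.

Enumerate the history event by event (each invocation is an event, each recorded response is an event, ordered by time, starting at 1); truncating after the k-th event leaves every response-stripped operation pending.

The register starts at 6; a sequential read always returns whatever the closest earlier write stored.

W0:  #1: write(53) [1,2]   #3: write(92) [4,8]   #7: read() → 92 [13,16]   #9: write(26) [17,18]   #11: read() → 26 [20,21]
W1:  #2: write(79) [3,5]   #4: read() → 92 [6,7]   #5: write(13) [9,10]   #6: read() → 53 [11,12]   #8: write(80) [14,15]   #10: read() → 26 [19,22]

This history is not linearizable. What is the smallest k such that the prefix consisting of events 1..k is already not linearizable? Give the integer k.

12

events 1..11 are linearizable; a witness order is #1, #2, #3, #4, #5:
after step 1 (#1 write(53)): value 53
after step 2 (#2 write(79)): value 79
after step 3 (#3 write(92)): value 92
after step 4 (#4 read() → 92): value 92
after step 5 (#5 write(13)): value 13
at event 12 (#6's time-12 response) nothing linearizes any more
take #1, #2, #3, #4, #5, #6: step 6 already fails, because #6 read() → 53 cannot occur there
take #1, #2, #4, #3, #5, #6: step 3 already fails, because #4 read() → 92 cannot occur there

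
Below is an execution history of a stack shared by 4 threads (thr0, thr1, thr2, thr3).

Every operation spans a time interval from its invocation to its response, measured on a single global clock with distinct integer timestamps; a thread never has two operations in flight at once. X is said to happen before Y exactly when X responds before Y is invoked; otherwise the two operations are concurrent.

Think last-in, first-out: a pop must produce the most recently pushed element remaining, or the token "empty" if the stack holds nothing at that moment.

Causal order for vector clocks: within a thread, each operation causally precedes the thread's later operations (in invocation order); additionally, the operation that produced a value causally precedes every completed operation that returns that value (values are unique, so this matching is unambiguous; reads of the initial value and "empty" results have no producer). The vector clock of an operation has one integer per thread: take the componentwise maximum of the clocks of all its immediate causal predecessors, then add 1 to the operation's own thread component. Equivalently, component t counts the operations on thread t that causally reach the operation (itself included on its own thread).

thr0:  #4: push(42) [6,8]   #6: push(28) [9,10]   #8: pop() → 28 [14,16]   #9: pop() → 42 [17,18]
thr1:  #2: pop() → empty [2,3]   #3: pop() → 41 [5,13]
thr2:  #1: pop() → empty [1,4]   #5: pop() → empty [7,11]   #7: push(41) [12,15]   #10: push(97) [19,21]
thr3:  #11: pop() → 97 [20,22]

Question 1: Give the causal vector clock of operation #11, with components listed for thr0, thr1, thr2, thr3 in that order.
no predecessors for #1 (invoked 1): thr2 increments from zero → (0, 0, 1, 0)
no predecessors for #2 (invoked 2): thr1 increments from zero → (0, 1, 0, 0)
no predecessors for #4 (invoked 6): thr0 increments from zero → (1, 0, 0, 0)
#5 (invocation 7): componentwise max over VC(#1)=(0, 0, 1, 0), +1 at thr2, giving (0, 0, 2, 0)
#6 (invocation 9): componentwise max over VC(#4)=(1, 0, 0, 0), +1 at thr0, giving (2, 0, 0, 0)
#7 (invocation 12): componentwise max over VC(#5)=(0, 0, 2, 0), +1 at thr2, giving (0, 0, 3, 0)
#8 (invocation 14): componentwise max over VC(#6)=(2, 0, 0, 0), +1 at thr0, giving (3, 0, 0, 0)
#10 (invocation 19): componentwise max over VC(#7)=(0, 0, 3, 0), +1 at thr2, giving (0, 0, 4, 0)
#9 (invocation 17): componentwise max over VC(#4)=(1, 0, 0, 0), VC(#8)=(3, 0, 0, 0), +1 at thr0, giving (4, 0, 0, 0)
#11 (invocation 20): componentwise max over VC(#10)=(0, 0, 4, 0), +1 at thr3, giving (0, 0, 4, 1)
#3 (invocation 5): componentwise max over VC(#2)=(0, 1, 0, 0), VC(#7)=(0, 0, 3, 0), +1 at thr1, giving (0, 2, 3, 0)
target: VC(#11) = (0, 0, 4, 1)

(0, 0, 4, 1)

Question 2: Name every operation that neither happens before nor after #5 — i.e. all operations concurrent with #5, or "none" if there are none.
#5 spans [7,11]; an op avoiding the whole window 7..11 is ordered, any other is concurrent
#1 [1,4]: before
#2 [2,3]: before
#3 [5,13]: concurrent
#4 [6,8]: concurrent
#6 [9,10]: concurrent
#7 [12,15]: after
#8 [14,16]: after
#9 [17,18]: after
#10 [19,21]: after
#11 [20,22]: after

#3, #4, #6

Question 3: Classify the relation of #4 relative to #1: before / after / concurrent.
#4 spans [6,8], #1 spans [1,4]
resp(#1)=4 < inv(#4)=6

after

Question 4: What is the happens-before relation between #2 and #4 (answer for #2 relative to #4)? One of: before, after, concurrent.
#2 spans [2,3], #4 spans [6,8]
resp(#2)=3 < inv(#4)=6

before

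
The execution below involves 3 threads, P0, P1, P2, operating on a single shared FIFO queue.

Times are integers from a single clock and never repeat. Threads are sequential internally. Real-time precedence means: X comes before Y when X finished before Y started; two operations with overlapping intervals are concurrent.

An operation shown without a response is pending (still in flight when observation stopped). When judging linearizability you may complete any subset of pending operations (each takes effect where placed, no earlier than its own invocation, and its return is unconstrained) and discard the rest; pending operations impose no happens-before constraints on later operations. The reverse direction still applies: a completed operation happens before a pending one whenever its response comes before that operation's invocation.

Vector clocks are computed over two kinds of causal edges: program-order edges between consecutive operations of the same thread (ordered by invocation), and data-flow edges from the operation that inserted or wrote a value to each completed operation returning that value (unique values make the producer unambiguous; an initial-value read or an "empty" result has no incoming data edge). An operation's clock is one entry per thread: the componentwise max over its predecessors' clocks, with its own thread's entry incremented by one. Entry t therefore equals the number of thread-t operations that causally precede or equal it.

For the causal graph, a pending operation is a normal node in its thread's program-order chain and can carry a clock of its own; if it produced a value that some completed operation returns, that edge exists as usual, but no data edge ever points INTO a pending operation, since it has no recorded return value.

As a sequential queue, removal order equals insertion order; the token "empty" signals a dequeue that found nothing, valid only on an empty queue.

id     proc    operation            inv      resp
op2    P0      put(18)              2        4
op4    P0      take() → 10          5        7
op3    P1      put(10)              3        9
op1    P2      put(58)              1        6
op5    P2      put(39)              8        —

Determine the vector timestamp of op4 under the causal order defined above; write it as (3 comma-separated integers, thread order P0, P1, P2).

(2, 1, 0)

op1 (invocation 1): nothing precedes it; P2's component alone gives (0, 0, 1)
op3 (invocation 3): nothing precedes it; P1's component alone gives (0, 1, 0)
op2 (invocation 2): nothing precedes it; P0's component alone gives (1, 0, 0)
VC(op5, invoked at 8): max of VC(op1)=(0, 0, 1), then +1 on thread P2 → (0, 0, 2)
VC(op4, invoked at 5): max of VC(op2)=(1, 0, 0), VC(op3)=(0, 1, 0), then +1 on thread P0 → (2, 1, 0)
target: VC(op4) = (2, 1, 0)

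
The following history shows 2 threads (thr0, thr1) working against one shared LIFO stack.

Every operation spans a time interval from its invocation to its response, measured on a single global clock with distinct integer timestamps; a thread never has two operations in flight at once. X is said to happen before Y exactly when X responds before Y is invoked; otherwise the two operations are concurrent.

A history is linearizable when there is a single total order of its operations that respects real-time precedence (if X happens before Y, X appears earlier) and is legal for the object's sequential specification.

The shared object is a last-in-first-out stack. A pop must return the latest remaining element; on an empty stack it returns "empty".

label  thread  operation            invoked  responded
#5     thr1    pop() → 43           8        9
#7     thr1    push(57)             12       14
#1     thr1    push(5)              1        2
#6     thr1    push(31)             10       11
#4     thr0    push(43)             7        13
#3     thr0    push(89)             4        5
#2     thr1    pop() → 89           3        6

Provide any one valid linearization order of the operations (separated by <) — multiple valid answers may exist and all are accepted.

after step 1 (#1 push(5)): stack <5>
after step 2 (#3 push(89)): stack <5,89>
after step 3 (#2 pop() → 89): stack <5>
after step 4 (#4 push(43)): stack <5,43>
after step 5 (#5 pop() → 43): stack <5>
after step 6 (#6 push(31)): stack <5,31>
after step 7 (#7 push(57)): stack <5,31,57>

#1 < #3 < #2 < #4 < #5 < #6 < #7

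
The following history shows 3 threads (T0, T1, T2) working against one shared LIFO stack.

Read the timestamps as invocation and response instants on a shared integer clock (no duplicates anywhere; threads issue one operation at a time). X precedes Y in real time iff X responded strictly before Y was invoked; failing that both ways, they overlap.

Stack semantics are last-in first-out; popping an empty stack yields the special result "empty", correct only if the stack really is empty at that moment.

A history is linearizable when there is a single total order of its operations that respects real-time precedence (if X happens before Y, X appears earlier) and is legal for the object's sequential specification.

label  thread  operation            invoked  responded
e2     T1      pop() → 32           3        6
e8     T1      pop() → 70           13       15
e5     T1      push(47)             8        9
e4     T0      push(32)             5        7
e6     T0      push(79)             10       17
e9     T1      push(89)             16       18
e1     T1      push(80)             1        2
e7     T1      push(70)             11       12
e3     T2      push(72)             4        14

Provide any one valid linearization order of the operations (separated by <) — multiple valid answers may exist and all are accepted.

step 1: e1 push(80) — stack <80>
step 2: e3 push(72) — stack <80,72>
step 3: e4 push(32) — stack <80,72,32>
step 4: e2 pop() → 32 — stack <80,72>
step 5: e5 push(47) — stack <80,72,47>
step 6: e6 push(79) — stack <80,72,47,79>
step 7: e7 push(70) — stack <80,72,47,79,70>
step 8: e8 pop() → 70 — stack <80,72,47,79>
step 9: e9 push(89) — stack <80,72,47,79,89>

e1 < e3 < e4 < e2 < e5 < e6 < e7 < e8 < e9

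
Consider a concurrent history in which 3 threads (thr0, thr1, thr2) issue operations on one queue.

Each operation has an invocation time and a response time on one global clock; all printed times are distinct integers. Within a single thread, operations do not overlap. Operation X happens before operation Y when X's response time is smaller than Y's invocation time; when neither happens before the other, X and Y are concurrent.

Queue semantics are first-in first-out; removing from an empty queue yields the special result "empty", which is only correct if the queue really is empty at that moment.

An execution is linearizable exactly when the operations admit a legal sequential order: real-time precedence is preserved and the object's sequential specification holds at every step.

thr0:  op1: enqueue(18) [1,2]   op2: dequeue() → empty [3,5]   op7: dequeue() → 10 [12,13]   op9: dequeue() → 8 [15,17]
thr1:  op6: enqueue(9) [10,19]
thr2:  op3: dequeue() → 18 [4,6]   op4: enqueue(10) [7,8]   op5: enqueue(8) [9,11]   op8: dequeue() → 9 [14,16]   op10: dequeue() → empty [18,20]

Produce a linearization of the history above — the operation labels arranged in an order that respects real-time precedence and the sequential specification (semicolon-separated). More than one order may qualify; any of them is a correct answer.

op1; op3; op2; op4; op5; op6; op7; op9; op8; op10

1. op1 enqueue(18), leaving queue <18>
2. op3 dequeue() → 18, leaving queue <>
3. op2 dequeue() → empty, leaving queue <>
4. op4 enqueue(10), leaving queue <10>
5. op5 enqueue(8), leaving queue <10,8>
6. op6 enqueue(9), leaving queue <10,8,9>
7. op7 dequeue() → 10, leaving queue <8,9>
8. op9 dequeue() → 8, leaving queue <9>
9. op8 dequeue() → 9, leaving queue <>
10. op10 dequeue() → empty, leaving queue <>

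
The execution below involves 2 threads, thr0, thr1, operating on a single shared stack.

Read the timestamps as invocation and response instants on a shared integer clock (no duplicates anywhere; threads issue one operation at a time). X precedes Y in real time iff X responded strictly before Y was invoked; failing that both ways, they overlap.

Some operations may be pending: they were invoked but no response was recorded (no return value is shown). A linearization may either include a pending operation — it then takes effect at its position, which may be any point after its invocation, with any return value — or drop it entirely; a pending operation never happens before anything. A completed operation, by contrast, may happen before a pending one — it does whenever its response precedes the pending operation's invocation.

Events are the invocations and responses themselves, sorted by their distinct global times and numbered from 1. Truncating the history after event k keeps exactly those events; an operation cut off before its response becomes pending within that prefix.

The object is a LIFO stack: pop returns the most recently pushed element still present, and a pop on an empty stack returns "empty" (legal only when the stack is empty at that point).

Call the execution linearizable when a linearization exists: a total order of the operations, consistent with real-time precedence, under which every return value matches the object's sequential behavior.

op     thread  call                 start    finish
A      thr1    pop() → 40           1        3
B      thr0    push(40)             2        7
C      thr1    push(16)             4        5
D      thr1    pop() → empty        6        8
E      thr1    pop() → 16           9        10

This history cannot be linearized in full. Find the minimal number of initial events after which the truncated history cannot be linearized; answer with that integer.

8

events 1..7 are linearizable, e.g. via B, A, C:
1. B push(40), leaving stack <40>
2. A pop() → 40, leaving stack <>
3. C push(16), leaving stack <16>
once event 8 joins (D's response, time 8), exhaustive search finds no witness
one such order, A, B, C, D, breaks at step 1 where A pop() → 40 is illegal
one such order, A, C, B, D, breaks at step 1 where A pop() → 40 is illegal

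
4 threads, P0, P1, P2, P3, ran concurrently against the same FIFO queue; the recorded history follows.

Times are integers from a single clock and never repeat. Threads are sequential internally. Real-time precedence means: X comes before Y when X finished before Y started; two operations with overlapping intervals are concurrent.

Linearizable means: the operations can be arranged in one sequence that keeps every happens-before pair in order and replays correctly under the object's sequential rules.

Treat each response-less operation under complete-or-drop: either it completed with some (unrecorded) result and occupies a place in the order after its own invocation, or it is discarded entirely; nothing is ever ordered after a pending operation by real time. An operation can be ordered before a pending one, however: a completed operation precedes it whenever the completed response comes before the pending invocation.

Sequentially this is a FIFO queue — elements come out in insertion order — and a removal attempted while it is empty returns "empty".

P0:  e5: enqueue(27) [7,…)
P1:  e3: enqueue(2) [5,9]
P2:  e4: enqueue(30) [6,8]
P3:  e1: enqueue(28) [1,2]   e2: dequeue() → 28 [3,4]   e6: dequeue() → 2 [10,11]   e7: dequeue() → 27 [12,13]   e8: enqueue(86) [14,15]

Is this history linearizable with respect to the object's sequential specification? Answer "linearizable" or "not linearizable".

one valid linearization: e1, e2, e3, e5, e4, e6, e7, e8
after step 1 (e1 enqueue(28)): queue <28>
after step 2 (e2 dequeue() → 28): queue <>
after step 3 (e3 enqueue(2)): queue <2>
after step 4 (e5 enqueue(27) (pending, included)): queue <2,27>
after step 5 (e4 enqueue(30)): queue <2,27,30>
after step 6 (e6 dequeue() → 2): queue <27,30>
after step 7 (e7 dequeue() → 27): queue <30>
after step 8 (e8 enqueue(86)): queue <30,86>

linearizable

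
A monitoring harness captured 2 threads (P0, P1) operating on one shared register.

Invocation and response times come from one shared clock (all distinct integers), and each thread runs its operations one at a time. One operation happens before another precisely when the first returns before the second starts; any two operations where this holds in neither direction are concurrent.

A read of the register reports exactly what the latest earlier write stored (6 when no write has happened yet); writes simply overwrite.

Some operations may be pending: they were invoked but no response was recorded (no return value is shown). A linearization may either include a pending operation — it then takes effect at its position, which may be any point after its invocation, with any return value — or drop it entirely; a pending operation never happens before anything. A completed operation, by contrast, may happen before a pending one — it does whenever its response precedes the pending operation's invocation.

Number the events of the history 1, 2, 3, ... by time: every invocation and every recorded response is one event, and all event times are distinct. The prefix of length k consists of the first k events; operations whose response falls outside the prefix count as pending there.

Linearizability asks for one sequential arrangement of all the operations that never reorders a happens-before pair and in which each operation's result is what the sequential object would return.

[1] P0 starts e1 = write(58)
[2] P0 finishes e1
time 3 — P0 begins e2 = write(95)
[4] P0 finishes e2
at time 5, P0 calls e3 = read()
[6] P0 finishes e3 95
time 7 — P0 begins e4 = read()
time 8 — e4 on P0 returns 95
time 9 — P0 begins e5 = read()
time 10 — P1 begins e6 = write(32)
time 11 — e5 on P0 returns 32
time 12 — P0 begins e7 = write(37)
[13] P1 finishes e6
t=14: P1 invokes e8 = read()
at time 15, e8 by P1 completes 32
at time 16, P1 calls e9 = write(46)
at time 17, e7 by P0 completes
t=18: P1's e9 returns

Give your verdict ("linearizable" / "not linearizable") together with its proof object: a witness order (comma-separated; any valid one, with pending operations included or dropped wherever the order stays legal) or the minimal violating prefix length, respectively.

linearizable — witness: e1, e2, e3, e4, e6, e5, e8, e7, e9

step 1: e1 write(58) — value 58
step 2: e2 write(95) — value 95
step 3: e3 read() → 95 — value 95
step 4: e4 read() → 95 — value 95
step 5: e6 write(32) — value 32
step 6: e5 read() → 32 — value 32
step 7: e8 read() → 32 — value 32
step 8: e7 write(37) — value 37
step 9: e9 write(46) — value 46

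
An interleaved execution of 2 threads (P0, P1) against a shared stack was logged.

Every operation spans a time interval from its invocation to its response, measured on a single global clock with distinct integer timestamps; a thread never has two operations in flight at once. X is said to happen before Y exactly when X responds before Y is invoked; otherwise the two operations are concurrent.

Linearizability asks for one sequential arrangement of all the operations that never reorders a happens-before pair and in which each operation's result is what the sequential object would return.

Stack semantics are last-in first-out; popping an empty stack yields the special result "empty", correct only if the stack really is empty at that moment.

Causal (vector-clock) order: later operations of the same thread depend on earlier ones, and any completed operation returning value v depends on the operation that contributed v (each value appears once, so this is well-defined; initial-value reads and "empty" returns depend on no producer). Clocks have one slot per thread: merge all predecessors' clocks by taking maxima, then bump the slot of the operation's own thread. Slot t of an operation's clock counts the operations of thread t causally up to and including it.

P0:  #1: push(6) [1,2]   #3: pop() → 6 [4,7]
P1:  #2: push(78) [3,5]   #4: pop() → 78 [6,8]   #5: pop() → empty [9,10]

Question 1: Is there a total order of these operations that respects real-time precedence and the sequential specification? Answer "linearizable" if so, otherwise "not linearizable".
a witness: #1, #2, #4, #3, #5
step 1: #1 push(6) — stack <6>
step 2: #2 push(78) — stack <6,78>
step 3: #4 pop() → 78 — stack <6>
step 4: #3 pop() → 6 — stack <>
step 5: #5 pop() → empty — stack <>

linearizable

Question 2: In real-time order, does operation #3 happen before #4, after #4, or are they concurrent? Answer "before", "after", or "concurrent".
#3 spans [4,7], #4 spans [6,8]
the intervals overlap in both directions

concurrent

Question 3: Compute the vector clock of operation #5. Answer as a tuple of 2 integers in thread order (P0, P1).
root op #2, invoked 3: fresh clock plus P1's own tick → (0, 1)
root op #1, invoked 1: fresh clock plus P0's own tick → (1, 0)
#4 (invocation 6): componentwise max over VC(#2)=(0, 1), +1 at P1, giving (0, 2)
#3 (invocation 4): componentwise max over VC(#1)=(1, 0), +1 at P0, giving (2, 0)
#5 (invocation 9): componentwise max over VC(#4)=(0, 2), +1 at P1, giving (0, 3)
target: VC(#5) = (0, 3)

(0, 3)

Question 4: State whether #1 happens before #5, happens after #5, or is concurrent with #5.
#1 spans [1,2], #5 spans [9,10]
resp(#1)=2 < inv(#5)=9

before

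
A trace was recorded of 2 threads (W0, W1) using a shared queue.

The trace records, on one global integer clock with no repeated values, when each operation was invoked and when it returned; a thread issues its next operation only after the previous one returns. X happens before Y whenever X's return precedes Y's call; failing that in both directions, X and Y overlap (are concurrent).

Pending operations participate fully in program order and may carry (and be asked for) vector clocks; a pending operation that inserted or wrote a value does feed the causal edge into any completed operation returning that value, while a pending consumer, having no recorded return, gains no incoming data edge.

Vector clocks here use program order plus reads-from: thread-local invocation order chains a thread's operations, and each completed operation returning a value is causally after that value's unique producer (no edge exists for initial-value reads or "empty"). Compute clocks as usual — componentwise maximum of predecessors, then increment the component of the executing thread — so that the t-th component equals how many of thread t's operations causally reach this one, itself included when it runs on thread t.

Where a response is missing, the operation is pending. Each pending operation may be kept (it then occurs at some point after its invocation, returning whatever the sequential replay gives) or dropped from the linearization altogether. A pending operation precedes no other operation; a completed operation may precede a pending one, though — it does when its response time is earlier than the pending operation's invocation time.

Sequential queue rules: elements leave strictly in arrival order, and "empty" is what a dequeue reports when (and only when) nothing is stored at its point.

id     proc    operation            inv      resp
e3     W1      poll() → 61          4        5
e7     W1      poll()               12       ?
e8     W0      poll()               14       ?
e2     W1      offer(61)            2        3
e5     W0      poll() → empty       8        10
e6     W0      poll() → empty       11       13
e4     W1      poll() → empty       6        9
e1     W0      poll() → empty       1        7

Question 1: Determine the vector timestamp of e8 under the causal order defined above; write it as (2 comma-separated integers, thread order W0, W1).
Answer: (4, 0)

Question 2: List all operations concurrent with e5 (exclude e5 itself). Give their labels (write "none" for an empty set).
Answer: e4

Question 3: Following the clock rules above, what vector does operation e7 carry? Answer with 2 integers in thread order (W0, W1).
Answer: (0, 4)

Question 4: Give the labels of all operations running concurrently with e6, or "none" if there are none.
Answer: e7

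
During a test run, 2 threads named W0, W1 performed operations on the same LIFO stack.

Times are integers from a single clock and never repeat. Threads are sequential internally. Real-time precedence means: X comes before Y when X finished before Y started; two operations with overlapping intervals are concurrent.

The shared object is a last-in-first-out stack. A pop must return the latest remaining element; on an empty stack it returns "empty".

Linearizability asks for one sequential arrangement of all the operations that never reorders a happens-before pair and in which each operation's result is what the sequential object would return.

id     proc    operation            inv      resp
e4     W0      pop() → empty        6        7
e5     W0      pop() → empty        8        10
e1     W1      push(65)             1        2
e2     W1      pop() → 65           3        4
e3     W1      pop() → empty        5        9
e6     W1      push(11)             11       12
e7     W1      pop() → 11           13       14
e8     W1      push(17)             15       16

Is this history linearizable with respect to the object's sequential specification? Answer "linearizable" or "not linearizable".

a witness: e1, e2, e3, e4, e5, e6, e7, e8
after step 1 (e1 push(65)): stack <65>
after step 2 (e2 pop() → 65): stack <>
after step 3 (e3 pop() → empty): stack <>
after step 4 (e4 pop() → empty): stack <>
after step 5 (e5 pop() → empty): stack <>
after step 6 (e6 push(11)): stack <11>
after step 7 (e7 pop() → 11): stack <>
after step 8 (e8 push(17)): stack <17>

linearizable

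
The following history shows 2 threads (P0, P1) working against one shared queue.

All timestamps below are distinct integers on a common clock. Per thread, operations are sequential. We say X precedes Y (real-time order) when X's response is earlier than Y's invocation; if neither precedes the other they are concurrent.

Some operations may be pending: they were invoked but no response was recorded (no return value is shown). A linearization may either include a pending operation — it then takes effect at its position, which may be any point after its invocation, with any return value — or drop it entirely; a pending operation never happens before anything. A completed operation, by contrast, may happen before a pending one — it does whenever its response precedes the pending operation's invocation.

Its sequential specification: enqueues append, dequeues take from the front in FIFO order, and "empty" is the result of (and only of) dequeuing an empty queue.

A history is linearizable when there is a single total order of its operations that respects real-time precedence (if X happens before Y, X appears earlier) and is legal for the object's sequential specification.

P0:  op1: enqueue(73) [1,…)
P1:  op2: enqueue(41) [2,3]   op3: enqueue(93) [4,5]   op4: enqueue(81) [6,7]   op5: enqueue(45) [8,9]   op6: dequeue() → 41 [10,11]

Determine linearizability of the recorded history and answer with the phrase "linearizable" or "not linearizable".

linearizable

a witness: op2, op1, op3, op4, op5, op6
1. op2 enqueue(41), leaving queue <41>
2. op1 enqueue(73) (pending, included), leaving queue <41,73>
3. op3 enqueue(93), leaving queue <41,73,93>
4. op4 enqueue(81), leaving queue <41,73,93,81>
5. op5 enqueue(45), leaving queue <41,73,93,81,45>
6. op6 dequeue() → 41, leaving queue <73,93,81,45>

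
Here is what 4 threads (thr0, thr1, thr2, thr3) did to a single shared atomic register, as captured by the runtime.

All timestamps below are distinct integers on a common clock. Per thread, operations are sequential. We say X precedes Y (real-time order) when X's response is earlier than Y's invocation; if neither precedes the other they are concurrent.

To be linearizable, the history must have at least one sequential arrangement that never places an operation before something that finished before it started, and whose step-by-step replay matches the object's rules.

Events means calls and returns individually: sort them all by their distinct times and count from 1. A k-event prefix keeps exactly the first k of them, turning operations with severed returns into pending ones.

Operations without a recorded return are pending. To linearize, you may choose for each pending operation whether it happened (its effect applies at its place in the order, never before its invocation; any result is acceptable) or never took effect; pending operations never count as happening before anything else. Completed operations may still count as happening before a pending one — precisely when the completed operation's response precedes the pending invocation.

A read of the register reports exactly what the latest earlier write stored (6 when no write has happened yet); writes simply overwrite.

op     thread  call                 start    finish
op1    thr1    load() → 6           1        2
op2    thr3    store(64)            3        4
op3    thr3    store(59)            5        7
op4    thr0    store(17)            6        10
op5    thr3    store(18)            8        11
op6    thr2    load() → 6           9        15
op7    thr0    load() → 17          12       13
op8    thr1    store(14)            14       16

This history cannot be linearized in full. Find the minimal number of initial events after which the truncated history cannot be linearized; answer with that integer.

events 1..14 are linearizable; a witness order is op1, op2, op3, op5, op4, op6, op7:
1. op1 load() → 6, leaving value 6
2. op2 store(64), leaving value 64
3. op3 store(59), leaving value 59
4. op5 store(18), leaving value 18
5. op4 store(17), leaving value 17
6. op6 load() (pending, included), leaving value 17
7. op7 load() → 17, leaving value 17
with event 15 included (op6 responding at time 15), all real-time-consistent orders fail
include/drop combinations of the 1 pending operation (op8) were all tried; none helps
for example op1, op2, op3, op4, op5, op6, op7 (pending dropped) fails at step 6: op6 load() → 6 is not legal there
for example op1, op2, op3, op4, op5, op7, op6 (pending dropped) fails at step 6: op7 load() → 17 is not legal there

15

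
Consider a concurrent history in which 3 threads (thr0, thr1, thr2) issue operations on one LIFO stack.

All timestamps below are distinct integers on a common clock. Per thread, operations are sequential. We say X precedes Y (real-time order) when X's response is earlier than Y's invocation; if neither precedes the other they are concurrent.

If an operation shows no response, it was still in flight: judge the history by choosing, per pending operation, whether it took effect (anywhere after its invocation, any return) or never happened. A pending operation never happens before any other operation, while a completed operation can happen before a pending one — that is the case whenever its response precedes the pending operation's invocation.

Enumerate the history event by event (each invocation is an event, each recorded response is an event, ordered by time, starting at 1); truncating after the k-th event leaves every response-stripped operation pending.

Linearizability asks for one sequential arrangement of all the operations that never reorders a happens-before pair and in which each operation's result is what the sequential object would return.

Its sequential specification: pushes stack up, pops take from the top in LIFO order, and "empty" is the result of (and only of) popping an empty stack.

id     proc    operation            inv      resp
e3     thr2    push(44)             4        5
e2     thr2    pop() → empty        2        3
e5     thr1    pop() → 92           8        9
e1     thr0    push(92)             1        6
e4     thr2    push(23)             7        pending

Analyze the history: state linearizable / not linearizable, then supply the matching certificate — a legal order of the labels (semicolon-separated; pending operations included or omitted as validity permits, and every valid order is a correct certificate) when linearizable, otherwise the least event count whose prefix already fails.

linearizable — witness: e2; e3; e1; e5

step 1: e2 pop() → empty — stack <>
step 2: e3 push(44) — stack <44>
step 3: e1 push(92) — stack <44,92>
step 4: e5 pop() → 92 — stack <44>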